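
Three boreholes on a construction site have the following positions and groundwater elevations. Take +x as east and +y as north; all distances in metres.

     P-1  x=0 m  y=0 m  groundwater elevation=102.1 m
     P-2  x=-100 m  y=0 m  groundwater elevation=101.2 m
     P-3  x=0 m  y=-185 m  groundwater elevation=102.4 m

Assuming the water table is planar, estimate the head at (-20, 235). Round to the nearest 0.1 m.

∂h/∂x = (101.2 − 102.1) / (-100 − 0) = +0.009000
∂h/∂y = (102.4 − 102.1) / (-185 − 0) = -0.001622
h(-20, 235) = 102.1 + (+0.009000)·(-20) + (-0.001622)·(235) = 102.1 -0.180 -0.381 = 101.539 m.

101.5 m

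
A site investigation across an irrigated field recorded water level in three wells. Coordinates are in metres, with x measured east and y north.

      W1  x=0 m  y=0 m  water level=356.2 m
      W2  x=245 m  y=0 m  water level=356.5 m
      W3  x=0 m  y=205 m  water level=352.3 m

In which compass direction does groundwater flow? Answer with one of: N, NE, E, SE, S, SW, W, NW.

N

∂h/∂x = (356.5 − 356.2) / (245 − 0) = +0.001224
∂h/∂y = (352.3 − 356.2) / (205 − 0) = -0.01902
Flow = −∇h = (-0.001224 east, +0.01902 north), which points north.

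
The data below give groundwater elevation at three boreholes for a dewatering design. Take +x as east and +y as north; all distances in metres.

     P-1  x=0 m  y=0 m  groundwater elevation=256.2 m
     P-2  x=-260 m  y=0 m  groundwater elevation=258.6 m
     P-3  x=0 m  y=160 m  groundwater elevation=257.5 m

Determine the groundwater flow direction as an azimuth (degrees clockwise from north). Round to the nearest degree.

131°

∂h/∂x = (258.6 − 256.2) / (-260 − 0) = -0.009231
∂h/∂y = (257.5 − 256.2) / (160 − 0) = +0.008125
Flow direction (−∇h) has components (+0.009231 E, -0.008125 N).
Azimuth = atan2(E, N) = atan2(+0.009231, -0.008125) = 131.4° ≈ 131°.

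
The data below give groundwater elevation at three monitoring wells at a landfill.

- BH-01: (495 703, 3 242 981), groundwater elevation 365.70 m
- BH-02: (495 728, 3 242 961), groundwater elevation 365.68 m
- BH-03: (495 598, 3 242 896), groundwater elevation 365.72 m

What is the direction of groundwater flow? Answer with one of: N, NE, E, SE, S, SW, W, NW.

SE

Differences from BH-01: to BH-02 (Δx, Δy, Δh) = (25, -20, -0.02); to BH-03 = (-105, -85, +0.02).
Determinant of the coordinate differences = 25·(-85) − (-105)·(-20) = -4225.
∂h/∂x = [(-0.02)·(-85) − (+0.02)·(-20)] / -4225 = -0.0004970
∂h/∂y = [25·(+0.02) − (-105)·(-0.02)] / -4225 = +0.0003787
Flow = −∇h = (+0.0004970 east, -0.0003787 north), which points southeast.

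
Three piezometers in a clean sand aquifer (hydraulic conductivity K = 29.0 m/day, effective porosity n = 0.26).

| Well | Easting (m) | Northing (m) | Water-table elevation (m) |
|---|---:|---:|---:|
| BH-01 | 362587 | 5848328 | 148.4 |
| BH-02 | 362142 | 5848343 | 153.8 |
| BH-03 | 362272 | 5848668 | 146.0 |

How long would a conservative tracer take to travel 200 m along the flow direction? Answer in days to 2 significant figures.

79 days

With h = a·x + b·y + c and BH-01 as origin, the differences give:
  (-445)·a + 15·b = +5.4
  (-315)·a + 340·b = -2.4
Eliminate b (×340 and ×15, subtract): -146575·a = 1872.00 → a = ∂h/∂x = -0.01277
Back-substitute: b = ∂h/∂y = -0.01889.
|∇h| = √(-0.01277² + -0.01889²) = 0.0228
Seepage velocity v = K·i/n = 29.0 × 0.0228 / 0.26 = 2.543 m/day.
t = 200 / 2.543 = 78.65 days.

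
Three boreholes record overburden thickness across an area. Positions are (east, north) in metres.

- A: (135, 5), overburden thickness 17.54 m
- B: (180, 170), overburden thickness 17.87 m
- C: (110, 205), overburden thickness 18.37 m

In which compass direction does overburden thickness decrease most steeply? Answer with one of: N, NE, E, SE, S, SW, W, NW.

Differences from A: to B (Δx, Δy, Δh) = (45, 165, +0.33); to C = (-25, 200, +0.83).
Determinant of the coordinate differences = 45·200 − (-25)·165 = 13125.
∂d/∂x = [(+0.33)·200 − (+0.83)·165] / 13125 = -0.005406
∂d/∂y = [45·(+0.83) − (-25)·(+0.33)] / 13125 = +0.003474
Steepest decrease is along −∇f = (+0.005406 E, -0.003474 N) → southeast.

SE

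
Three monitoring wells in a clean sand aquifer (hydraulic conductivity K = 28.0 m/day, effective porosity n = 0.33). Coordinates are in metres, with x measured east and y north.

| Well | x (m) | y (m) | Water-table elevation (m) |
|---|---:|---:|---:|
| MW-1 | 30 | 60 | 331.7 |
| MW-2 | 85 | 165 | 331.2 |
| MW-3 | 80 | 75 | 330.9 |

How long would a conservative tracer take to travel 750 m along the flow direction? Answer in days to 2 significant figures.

Taking MW-1 as reference: MW-2−MW-1 = (55, 105, -0.5); MW-3−MW-1 = (50, 15, -0.8).
Determinant of the coordinate differences = 55·15 − 50·105 = -4425.
∂h/∂x = [(-0.5)·15 − (-0.8)·105] / -4425 = -0.01729
∂h/∂y = [55·(-0.8) − 50·(-0.5)] / -4425 = +0.004294
|∇h| = √(-0.01729² + 0.004294²) = 0.01782
Seepage velocity v = K·i/n = 28.0 × 0.01782 / 0.33 = 1.512 m/day.
t = 750 / 1.512 = 496 days.

500 days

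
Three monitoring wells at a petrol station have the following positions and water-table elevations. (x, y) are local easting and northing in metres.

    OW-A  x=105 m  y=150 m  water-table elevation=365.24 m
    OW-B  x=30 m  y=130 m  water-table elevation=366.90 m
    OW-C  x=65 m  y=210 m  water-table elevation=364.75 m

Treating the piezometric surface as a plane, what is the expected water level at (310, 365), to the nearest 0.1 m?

357.6 m

Taking OW-A as reference: OW-B−OW-A = (-75, -20, +1.66); OW-C−OW-A = (-40, 60, -0.49).
Determinant of the coordinate differences = (-75)·60 − (-40)·(-20) = -5300.
∂h/∂x = [(+1.66)·60 − (-0.49)·(-20)] / -5300 = -0.01694
∂h/∂y = [(-75)·(-0.49) − (-40)·(+1.66)] / -5300 = -0.01946
h(310, 365) = 365.24 + (-0.01694)·(205) + (-0.01946)·(215) = 365.24 -3.473 -4.184 = 357.582 m.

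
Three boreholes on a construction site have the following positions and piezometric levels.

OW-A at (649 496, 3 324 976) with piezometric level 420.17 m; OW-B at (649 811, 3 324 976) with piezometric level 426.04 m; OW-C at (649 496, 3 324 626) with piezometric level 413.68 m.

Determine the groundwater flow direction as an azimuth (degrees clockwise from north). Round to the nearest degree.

∂h/∂x = (426.04 − 420.17) / (649811 − 649496) = +0.01863
∂h/∂y = (413.68 − 420.17) / (3324626 − 3324976) = +0.01854
Flow direction (−∇h) has components (-0.01863 E, -0.01854 N).
Azimuth = atan2(E, N) = atan2(-0.01863, -0.01854) = 225.1° ≈ 225°.

225°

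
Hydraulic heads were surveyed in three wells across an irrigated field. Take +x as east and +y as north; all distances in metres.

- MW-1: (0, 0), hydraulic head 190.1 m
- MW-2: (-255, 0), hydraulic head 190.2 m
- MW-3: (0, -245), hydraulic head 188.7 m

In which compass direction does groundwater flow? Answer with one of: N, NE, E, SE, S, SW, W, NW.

S

∂h/∂x = (190.2 − 190.1) / (-255 − 0) = -0.0003922
∂h/∂y = (188.7 − 190.1) / (-245 − 0) = +0.005714
Flow = −∇h = (+0.0003922 east, -0.005714 north), which points south.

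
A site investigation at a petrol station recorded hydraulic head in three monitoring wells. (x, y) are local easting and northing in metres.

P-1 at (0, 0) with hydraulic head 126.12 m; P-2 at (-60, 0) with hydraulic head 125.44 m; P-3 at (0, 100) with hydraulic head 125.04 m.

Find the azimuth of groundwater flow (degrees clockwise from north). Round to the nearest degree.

∂h/∂x = (125.44 − 126.12) / (-60 − 0) = +0.01133
∂h/∂y = (125.04 − 126.12) / (100 − 0) = -0.01080
Flow direction (−∇h) has components (-0.01133 E, +0.01080 N).
Azimuth = atan2(E, N) = atan2(-0.01133, +0.01080) = 313.6° ≈ 314°.

314°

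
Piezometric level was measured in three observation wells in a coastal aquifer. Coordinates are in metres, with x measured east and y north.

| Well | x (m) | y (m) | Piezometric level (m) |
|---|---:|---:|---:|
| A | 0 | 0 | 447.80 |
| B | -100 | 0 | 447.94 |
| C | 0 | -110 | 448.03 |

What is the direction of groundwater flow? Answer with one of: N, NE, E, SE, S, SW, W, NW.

∂h/∂x = (447.94 − 447.80) / (-100 − 0) = -0.001400
∂h/∂y = (448.03 − 447.80) / (-110 − 0) = -0.002091
Flow = −∇h = (+0.001400 east, +0.002091 north), which points northeast.

NE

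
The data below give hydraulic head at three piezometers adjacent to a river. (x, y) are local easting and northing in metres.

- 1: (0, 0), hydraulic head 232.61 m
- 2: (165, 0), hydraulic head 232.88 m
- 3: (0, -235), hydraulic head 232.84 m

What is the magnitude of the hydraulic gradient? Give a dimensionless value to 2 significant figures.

∂h/∂x = (232.88 − 232.61) / (165 − 0) = +0.001636
∂h/∂y = (232.84 − 232.61) / (-235 − 0) = -0.0009787
|∇h| = √(0.001636² + -0.0009787²) = 0.001906

0.0019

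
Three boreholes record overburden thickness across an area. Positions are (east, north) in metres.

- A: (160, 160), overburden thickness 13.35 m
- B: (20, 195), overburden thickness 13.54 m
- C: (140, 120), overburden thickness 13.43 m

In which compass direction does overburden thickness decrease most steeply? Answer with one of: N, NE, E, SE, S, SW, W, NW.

NE

With d = a·x + b·y + c and A as origin, the differences give:
  (-140)·a + 35·b = +0.19
  (-20)·a + (-40)·b = +0.08
Eliminate b (×(-40) and ×35, subtract): 6300·a = -10.400 → a = ∂d/∂x = -0.001651
Back-substitute: b = ∂d/∂y = -0.001175.
Steepest decrease is along −∇f = (+0.001651 E, +0.001175 N) → northeast.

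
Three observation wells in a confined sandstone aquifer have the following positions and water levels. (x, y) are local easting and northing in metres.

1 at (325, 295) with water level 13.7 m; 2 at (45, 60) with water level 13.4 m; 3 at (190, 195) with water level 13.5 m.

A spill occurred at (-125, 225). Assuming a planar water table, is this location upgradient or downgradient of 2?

With h = a·x + b·y + c and 1 as origin, the differences give:
  (-280)·a + (-235)·b = -0.3
  (-135)·a + (-100)·b = -0.2
Eliminate b (×(-100) and ×(-235), subtract): -3725·a = -17.00 → a = ∂h/∂x = +0.004564
Back-substitute: b = ∂h/∂y = -0.004161.
Head at (-125, 225) = 13.7 + (+0.004564)·(-450) + (-0.004161)·(-70) = 11.94 m.
That is lower than the 13.4 m at 2, so the point is downgradient.

downgradient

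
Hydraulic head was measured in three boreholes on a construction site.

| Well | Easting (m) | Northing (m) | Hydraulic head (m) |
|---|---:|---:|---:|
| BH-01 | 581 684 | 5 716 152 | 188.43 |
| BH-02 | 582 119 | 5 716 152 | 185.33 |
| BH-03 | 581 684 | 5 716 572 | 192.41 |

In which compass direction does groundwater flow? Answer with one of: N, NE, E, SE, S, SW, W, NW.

∂h/∂x = (185.33 − 188.43) / (582119 − 581684) = -0.007126
∂h/∂y = (192.41 − 188.43) / (5716572 − 5716152) = +0.009476
Flow = −∇h = (+0.007126 east, -0.009476 north), which points southeast.

SE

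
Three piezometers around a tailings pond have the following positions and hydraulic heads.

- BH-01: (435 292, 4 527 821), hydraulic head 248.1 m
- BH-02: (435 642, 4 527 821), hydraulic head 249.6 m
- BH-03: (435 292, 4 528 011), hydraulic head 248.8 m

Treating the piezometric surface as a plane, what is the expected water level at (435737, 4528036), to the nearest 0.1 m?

∂h/∂x = (249.6 − 248.1) / (435642 − 435292) = +0.004286
∂h/∂y = (248.8 − 248.1) / (4528011 − 4527821) = +0.003684
h(435737, 4528036) = 248.1 + (+0.004286)·(445) + (+0.003684)·(215) = 248.1 +1.907 +0.792 = 250.799 m.

250.8 m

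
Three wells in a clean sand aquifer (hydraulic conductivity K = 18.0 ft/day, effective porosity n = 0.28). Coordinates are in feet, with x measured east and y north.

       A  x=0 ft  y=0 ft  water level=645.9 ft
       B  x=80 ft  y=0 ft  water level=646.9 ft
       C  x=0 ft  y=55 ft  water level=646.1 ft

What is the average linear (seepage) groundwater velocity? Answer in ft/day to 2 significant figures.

0.84 ft/day

∂h/∂x = (646.9 − 645.9) / (80 − 0) = +0.01250
∂h/∂y = (646.1 − 645.9) / (55 − 0) = +0.003636
|∇h| = √(0.01250² + 0.003636²) = 0.01302
Seepage velocity v = K·i/n = 18.0 × 0.01302 / 0.28 = 0.837 ft/day.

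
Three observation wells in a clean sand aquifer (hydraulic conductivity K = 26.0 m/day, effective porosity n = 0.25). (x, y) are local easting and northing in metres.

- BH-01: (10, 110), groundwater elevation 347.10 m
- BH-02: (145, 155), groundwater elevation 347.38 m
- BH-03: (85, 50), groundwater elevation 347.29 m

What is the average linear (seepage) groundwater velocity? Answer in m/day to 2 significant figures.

0.23 m/day

Differences from BH-01: to BH-02 (Δx, Δy, Δh) = (135, 45, +0.28); to BH-03 = (75, -60, +0.19).
Solve a·Δx + b·Δy = Δh: det = 135·(-60) − 75·45 = -11475.
∂h/∂x = [(+0.28)·(-60) − (+0.19)·45] / -11475 = +0.002209
∂h/∂y = [135·(+0.19) − 75·(+0.28)] / -11475 = -0.0004052
|∇h| = √(0.002209² + -0.0004052²) = 0.002246
Seepage velocity v = K·i/n = 26.0 × 0.002246 / 0.25 = 0.2336 m/day.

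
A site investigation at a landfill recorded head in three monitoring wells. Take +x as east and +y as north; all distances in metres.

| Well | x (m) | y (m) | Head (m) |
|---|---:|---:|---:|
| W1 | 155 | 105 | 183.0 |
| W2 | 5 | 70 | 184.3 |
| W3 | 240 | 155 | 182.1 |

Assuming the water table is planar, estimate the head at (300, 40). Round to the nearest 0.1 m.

Taking W1 as reference: W2−W1 = (-150, -35, +1.3); W3−W1 = (85, 50, -0.9).
Determinant of the coordinate differences = (-150)·50 − 85·(-35) = -4525.
∂h/∂x = [(+1.3)·50 − (-0.9)·(-35)] / -4525 = -0.007403
∂h/∂y = [(-150)·(-0.9) − 85·(+1.3)] / -4525 = -0.005414
h(300, 40) = 183.0 + (-0.007403)·(145) + (-0.005414)·(-65) = 183.0 -1.073 +0.352 = 182.278 m.

182.3 m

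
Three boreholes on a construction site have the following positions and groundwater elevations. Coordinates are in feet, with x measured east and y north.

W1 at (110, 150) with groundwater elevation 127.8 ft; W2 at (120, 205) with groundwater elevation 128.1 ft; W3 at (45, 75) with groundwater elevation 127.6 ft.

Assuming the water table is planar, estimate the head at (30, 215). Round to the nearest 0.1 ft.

Taking W1 as reference: W2−W1 = (10, 55, +0.3); W3−W1 = (-65, -75, -0.2).
Solve a·Δx + b·Δy = Δh: det = 10·(-75) − (-65)·55 = 2825.
∂h/∂x = [(+0.3)·(-75) − (-0.2)·55] / 2825 = -0.004071
∂h/∂y = [10·(-0.2) − (-65)·(+0.3)] / 2825 = +0.006195
h(30, 215) = 127.8 + (-0.004071)·(-80) + (+0.006195)·(65) = 127.8 +0.326 +0.403 = 128.528 ft.

128.5 ft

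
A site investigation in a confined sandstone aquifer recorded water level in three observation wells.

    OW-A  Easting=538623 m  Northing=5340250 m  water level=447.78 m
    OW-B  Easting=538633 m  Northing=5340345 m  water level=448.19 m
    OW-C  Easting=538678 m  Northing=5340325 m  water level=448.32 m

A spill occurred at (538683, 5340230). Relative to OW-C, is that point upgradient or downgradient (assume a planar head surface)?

downgradient

Three-point gradient (reference OW-A): Δ to OW-B = (10, 95, +0.41), Δ to OW-C = (55, 75, +0.54).
∂h/∂x = +0.004592, ∂h/∂y = +0.003832 (det = -4475).
Head at (538683, 5340230) = 447.78 + (+0.004592)·(60) + (+0.003832)·(-20) = 447.98 m.
That is lower than the 448.32 m at OW-C, so the point is downgradient.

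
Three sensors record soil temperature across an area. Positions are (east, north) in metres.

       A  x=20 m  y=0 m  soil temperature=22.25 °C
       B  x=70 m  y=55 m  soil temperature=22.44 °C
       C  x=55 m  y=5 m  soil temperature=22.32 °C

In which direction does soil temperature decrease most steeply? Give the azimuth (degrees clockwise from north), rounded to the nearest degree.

Differences from A: to B (Δx, Δy, Δh) = (50, 55, +0.19); to C = (35, 5, +0.07).
Solve a·Δx + b·Δy = ΔT: det = 50·5 − 35·55 = -1675.
∂T/∂x = [(+0.19)·5 − (+0.07)·55] / -1675 = +0.001731
∂T/∂y = [50·(+0.07) − 35·(+0.19)] / -1675 = +0.001881
Steepest decrease is along −∇f: components (-0.001731 E, -0.001881 N).
Azimuth = atan2(-0.001731, -0.001881) = 222.6° ≈ 223°.

223°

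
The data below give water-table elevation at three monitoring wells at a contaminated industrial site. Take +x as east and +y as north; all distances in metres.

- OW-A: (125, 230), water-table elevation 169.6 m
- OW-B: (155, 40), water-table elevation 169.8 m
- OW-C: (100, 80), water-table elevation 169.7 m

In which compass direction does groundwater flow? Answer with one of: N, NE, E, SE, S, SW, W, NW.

NW

With h = a·x + b·y + c and OW-A as origin, the differences give:
  30·a + (-190)·b = +0.2
  (-25)·a + (-150)·b = +0.1
Eliminate b (×(-150) and ×(-190), subtract): -9250·a = -11.00 → a = ∂h/∂x = +0.001189
Back-substitute: b = ∂h/∂y = -0.0008649.
Flow = −∇h = (-0.001189 east, +0.0008649 north), which points northwest.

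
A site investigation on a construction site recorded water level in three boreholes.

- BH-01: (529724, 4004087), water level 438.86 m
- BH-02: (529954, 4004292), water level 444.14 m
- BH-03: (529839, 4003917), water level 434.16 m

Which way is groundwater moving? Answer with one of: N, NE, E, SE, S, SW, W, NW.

Taking BH-01 as reference: BH-02−BH-01 = (230, 205, +5.28); BH-03−BH-01 = (115, -170, -4.70).
Determinant of the coordinate differences = 230·(-170) − 115·205 = -62675.
∂h/∂x = [(+5.28)·(-170) − (-4.70)·205] / -62675 = -0.001051
∂h/∂y = [230·(-4.70) − 115·(+5.28)] / -62675 = +0.02694
Flow = −∇h = (+0.001051 east, -0.02694 north), which points south.

S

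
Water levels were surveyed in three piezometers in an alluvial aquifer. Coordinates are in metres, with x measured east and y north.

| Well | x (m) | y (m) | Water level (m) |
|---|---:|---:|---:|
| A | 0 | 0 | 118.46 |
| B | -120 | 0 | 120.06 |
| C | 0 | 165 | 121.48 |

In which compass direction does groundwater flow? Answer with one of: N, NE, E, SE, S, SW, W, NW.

∂h/∂x = (120.06 − 118.46) / (-120 − 0) = -0.01333
∂h/∂y = (121.48 − 118.46) / (165 − 0) = +0.01830
Flow = −∇h = (+0.01333 east, -0.01830 north), which points southeast.

SE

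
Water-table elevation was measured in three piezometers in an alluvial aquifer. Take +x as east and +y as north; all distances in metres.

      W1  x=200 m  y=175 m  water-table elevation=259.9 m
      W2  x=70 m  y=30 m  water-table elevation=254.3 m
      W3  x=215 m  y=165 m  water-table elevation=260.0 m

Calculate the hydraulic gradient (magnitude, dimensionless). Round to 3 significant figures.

With h = a·x + b·y + c and W1 as origin, the differences give:
  (-130)·a + (-145)·b = -5.6
  15·a + (-10)·b = +0.1
Eliminate b (×(-10) and ×(-145), subtract): 3475·a = 70.50 → a = ∂h/∂x = +0.02029
Back-substitute: b = ∂h/∂y = +0.02043.
|∇h| = √(0.02029² + 0.02043²) = 0.02879

0.0288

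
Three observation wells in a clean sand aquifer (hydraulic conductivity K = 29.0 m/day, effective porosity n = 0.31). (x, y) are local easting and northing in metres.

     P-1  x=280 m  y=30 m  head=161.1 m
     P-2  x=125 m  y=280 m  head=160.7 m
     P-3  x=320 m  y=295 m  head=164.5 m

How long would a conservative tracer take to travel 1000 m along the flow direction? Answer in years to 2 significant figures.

1.4 years

Differences from P-1: to P-2 (Δx, Δy, Δh) = (-155, 250, -0.4); to P-3 = (40, 265, +3.4).
Determinant of the coordinate differences = (-155)·265 − 40·250 = -51075.
∂h/∂x = [(-0.4)·265 − (+3.4)·250] / -51075 = +0.01872
∂h/∂y = [(-155)·(+3.4) − 40·(-0.4)] / -51075 = +0.01000
|∇h| = √(0.01872² + 0.01000²) = 0.02122
Seepage velocity v = K·i/n = 29.0 × 0.02122 / 0.31 = 1.985 m/day.
t = 1000 / 1.985 = 503.8 days = 1.38 years.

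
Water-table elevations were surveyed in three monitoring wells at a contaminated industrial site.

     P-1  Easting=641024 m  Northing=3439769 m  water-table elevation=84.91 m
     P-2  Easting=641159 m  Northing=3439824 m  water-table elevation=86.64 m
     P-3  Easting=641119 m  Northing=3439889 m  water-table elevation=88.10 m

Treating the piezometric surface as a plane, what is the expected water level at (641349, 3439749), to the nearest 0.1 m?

85.4 m

Differences from P-1: to P-2 (Δx, Δy, Δh) = (135, 55, +1.73); to P-3 = (95, 120, +3.19).
Solve a·Δx + b·Δy = Δh: det = 135·120 − 95·55 = 10975.
∂h/∂x = [(+1.73)·120 − (+3.19)·55] / 10975 = +0.002929
∂h/∂y = [135·(+3.19) − 95·(+1.73)] / 10975 = +0.02426
h(641349, 3439749) = 84.91 + (+0.002929)·(325) + (+0.02426)·(-20) = 84.91 +0.952 -0.485 = 85.377 m.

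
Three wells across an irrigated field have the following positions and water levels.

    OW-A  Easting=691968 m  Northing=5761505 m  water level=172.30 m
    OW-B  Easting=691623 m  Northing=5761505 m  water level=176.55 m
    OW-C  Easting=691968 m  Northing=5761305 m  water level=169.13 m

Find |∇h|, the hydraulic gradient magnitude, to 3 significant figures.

0.0201

∂h/∂x = (176.55 − 172.30) / (691623 − 691968) = -0.01232
∂h/∂y = (169.13 − 172.30) / (5761305 − 5761505) = +0.01585
|∇h| = √(-0.01232² + 0.01585²) = 0.02007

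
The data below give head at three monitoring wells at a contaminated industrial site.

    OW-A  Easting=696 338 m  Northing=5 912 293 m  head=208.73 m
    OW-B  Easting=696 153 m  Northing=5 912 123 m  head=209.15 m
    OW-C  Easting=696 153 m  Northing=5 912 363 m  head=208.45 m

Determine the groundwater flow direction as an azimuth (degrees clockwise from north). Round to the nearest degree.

With h = a·x + b·y + c and OW-A as origin, the differences give:
  (-185)·a + (-170)·b = +0.42
  (-185)·a + 70·b = -0.28
Eliminate b (×70 and ×(-170), subtract): -44400·a = -18.200 → a = ∂h/∂x = +0.0004099
Back-substitute: b = ∂h/∂y = -0.002917.
Flow direction (−∇h) has components (-0.0004099 E, +0.002917 N).
Azimuth = atan2(E, N) = atan2(-0.0004099, +0.002917) = 352.0° ≈ 352°.

352°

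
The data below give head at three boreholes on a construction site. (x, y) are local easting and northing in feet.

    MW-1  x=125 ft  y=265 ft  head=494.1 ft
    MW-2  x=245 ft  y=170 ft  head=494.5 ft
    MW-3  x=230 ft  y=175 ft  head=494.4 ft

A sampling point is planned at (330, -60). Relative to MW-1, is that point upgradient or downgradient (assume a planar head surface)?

downgradient

Taking MW-1 as reference: MW-2−MW-1 = (120, -95, +0.4); MW-3−MW-1 = (105, -90, +0.3).
Determinant of the coordinate differences = 120·(-90) − 105·(-95) = -825.
∂h/∂x = [(+0.4)·(-90) − (+0.3)·(-95)] / -825 = +0.009091
∂h/∂y = [120·(+0.3) − 105·(+0.4)] / -825 = +0.007273
Head at (330, -60) = 494.1 + (+0.009091)·(205) + (+0.007273)·(-325) = 493.60 ft.
That is lower than the 494.1 ft at MW-1, so the point is downgradient.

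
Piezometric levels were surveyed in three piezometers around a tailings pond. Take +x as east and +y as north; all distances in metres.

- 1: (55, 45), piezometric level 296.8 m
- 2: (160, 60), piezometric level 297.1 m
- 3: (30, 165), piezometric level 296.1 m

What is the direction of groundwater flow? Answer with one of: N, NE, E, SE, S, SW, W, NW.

NW

Three-point gradient (reference 1): Δ to 2 = (105, 15, +0.3), Δ to 3 = (-25, 120, -0.7).
∂h/∂x = +0.003584, ∂h/∂y = -0.005087 (det = 12975).
Flow = −∇h = (-0.003584 east, +0.005087 north), which points northwest.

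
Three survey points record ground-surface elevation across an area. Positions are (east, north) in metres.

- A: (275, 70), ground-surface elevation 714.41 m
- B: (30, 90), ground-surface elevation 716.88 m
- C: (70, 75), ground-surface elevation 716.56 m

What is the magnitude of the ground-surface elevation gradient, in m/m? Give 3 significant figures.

With z = a·x + b·y + c and A as origin, the differences give:
  (-245)·a + 20·b = +2.47
  (-205)·a + 5·b = +2.15
Eliminate b (×5 and ×20, subtract): 2875·a = -30.650 → a = ∂z/∂x = -0.01066
Back-substitute: b = ∂z/∂y = -0.007096.
|∇f| = √(-0.01066² + -0.007096²) = 0.01281 m/m

0.0128 m/m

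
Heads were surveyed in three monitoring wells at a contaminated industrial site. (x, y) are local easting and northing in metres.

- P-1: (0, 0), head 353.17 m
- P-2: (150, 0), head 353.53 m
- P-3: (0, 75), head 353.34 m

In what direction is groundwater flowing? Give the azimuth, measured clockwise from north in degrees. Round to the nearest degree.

∂h/∂x = (353.53 − 353.17) / (150 − 0) = +0.002400
∂h/∂y = (353.34 − 353.17) / (75 − 0) = +0.002267
Flow direction (−∇h) has components (-0.002400 E, -0.002267 N).
Azimuth = atan2(E, N) = atan2(-0.002400, -0.002267) = 226.6° ≈ 227°.

227°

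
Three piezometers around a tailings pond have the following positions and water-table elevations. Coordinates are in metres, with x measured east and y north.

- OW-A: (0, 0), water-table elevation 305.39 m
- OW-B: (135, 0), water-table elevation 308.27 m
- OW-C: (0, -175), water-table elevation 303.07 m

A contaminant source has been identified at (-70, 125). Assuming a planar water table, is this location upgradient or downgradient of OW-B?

∂h/∂x = (308.27 − 305.39) / (135 − 0) = +0.02133
∂h/∂y = (303.07 − 305.39) / (-175 − 0) = +0.01326
Head at (-70, 125) = 305.39 + (+0.02133)·(-70) + (+0.01326)·(125) = 305.55 m.
That is lower than the 308.27 m at OW-B, so the point is downgradient.

downgradient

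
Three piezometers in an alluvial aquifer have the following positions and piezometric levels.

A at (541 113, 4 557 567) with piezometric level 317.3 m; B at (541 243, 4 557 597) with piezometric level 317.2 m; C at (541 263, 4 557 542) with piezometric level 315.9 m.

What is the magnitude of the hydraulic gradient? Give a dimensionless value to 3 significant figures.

Differences from A: to B (Δx, Δy, Δh) = (130, 30, -0.1); to C = (150, -25, -1.4).
Solve a·Δx + b·Δy = Δh: det = 130·(-25) − 150·30 = -7750.
∂h/∂x = [(-0.1)·(-25) − (-1.4)·30] / -7750 = -0.005742
∂h/∂y = [130·(-1.4) − 150·(-0.1)] / -7750 = +0.02155
|∇h| = √(-0.005742² + 0.02155²) = 0.0223

0.0223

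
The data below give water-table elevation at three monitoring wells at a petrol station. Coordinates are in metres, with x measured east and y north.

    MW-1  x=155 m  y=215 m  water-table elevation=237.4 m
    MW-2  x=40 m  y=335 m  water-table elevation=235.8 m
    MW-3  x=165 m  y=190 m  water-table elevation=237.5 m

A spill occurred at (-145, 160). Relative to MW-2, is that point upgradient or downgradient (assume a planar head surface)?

downgradient

With h = a·x + b·y + c and MW-1 as origin, the differences give:
  (-115)·a + 120·b = -1.6
  10·a + (-25)·b = +0.1
Eliminate b (×(-25) and ×120, subtract): 1675·a = 28.00 → a = ∂h/∂x = +0.01672
Back-substitute: b = ∂h/∂y = +0.002687.
Head at (-145, 160) = 237.4 + (+0.01672)·(-300) + (+0.002687)·(-55) = 232.24 m.
That is lower than the 235.8 m at MW-2, so the point is downgradient.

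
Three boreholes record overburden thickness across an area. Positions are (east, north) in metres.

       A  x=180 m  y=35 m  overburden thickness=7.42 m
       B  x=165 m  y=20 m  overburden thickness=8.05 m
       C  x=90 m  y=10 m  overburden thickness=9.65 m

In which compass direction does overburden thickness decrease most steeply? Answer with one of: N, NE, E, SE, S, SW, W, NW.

With d = a·x + b·y + c and A as origin, the differences give:
  (-15)·a + (-15)·b = +0.63
  (-90)·a + (-25)·b = +2.23
Eliminate b (×(-25) and ×(-15), subtract): -975·a = 17.700 → a = ∂d/∂x = -0.01815
Back-substitute: b = ∂d/∂y = -0.02385.
Steepest decrease is along −∇f = (+0.01815 E, +0.02385 N) → northeast.

NE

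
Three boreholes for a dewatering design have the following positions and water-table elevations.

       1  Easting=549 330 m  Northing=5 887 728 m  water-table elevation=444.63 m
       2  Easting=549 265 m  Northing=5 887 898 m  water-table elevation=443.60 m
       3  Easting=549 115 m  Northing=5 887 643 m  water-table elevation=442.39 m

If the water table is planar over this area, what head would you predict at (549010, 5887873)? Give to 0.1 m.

440.8 m

With h = a·x + b·y + c and 1 as origin, the differences give:
  (-65)·a + 170·b = -1.03
  (-215)·a + (-85)·b = -2.24
Eliminate b (×(-85) and ×170, subtract): 42075·a = 468.350 → a = ∂h/∂x = +0.01113
Back-substitute: b = ∂h/∂y = -0.001803.
h(549010, 5887873) = 444.63 + (+0.01113)·(-320) + (-0.001803)·(145) = 444.63 -3.562 -0.261 = 440.807 m.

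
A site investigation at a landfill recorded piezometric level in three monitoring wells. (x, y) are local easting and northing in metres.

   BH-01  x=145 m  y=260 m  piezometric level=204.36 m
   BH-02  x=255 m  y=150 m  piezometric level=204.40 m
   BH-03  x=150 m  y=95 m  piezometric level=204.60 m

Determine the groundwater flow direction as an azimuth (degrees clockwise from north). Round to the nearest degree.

Differences from BH-01: to BH-02 (Δx, Δy, Δh) = (110, -110, +0.04); to BH-03 = (5, -165, +0.24).
Solve a·Δx + b·Δy = Δh: det = 110·(-165) − 5·(-110) = -17600.
∂h/∂x = [(+0.04)·(-165) − (+0.24)·(-110)] / -17600 = -0.001125
∂h/∂y = [110·(+0.24) − 5·(+0.04)] / -17600 = -0.001489
Flow direction (−∇h) has components (+0.001125 E, +0.001489 N).
Azimuth = atan2(E, N) = atan2(+0.001125, +0.001489) = 37.1° ≈ 037°.

037°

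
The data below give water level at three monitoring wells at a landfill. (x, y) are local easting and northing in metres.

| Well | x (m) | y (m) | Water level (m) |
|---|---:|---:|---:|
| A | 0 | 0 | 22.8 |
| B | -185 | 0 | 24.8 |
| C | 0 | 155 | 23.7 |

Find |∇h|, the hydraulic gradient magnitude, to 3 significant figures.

0.0123

∂h/∂x = (24.8 − 22.8) / (-185 − 0) = -0.01081
∂h/∂y = (23.7 − 22.8) / (155 − 0) = +0.005806
|∇h| = √(-0.01081² + 0.005806²) = 0.01227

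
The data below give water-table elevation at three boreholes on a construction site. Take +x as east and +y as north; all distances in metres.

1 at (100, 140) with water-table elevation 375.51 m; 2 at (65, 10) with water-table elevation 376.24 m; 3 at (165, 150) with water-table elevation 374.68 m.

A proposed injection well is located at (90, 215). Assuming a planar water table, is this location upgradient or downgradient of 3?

Taking 1 as reference: 2−1 = (-35, -130, +0.73); 3−1 = (65, 10, -0.83).
Determinant of the coordinate differences = (-35)·10 − 65·(-130) = 8100.
∂h/∂x = [(+0.73)·10 − (-0.83)·(-130)] / 8100 = -0.01242
∂h/∂y = [(-35)·(-0.83) − 65·(+0.73)] / 8100 = -0.002272
Head at (90, 215) = 375.51 + (-0.01242)·(-10) + (-0.002272)·(75) = 375.46 m.
That is higher than the 374.68 m at 3, so the point is upgradient.

upgradient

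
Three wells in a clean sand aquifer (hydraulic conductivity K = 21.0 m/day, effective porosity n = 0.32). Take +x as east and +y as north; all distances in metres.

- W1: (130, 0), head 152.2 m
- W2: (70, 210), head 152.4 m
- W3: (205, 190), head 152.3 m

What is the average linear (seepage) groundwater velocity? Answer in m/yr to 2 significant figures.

With h = a·x + b·y + c and W1 as origin, the differences give:
  (-60)·a + 210·b = +0.2
  75·a + 190·b = +0.1
Eliminate b (×190 and ×210, subtract): -27150·a = 17.00 → a = ∂h/∂x = -0.0006262
Back-substitute: b = ∂h/∂y = +0.0007735.
|∇h| = √(-0.0006262² + 0.0007735²) = 0.0009952
Seepage velocity v = K·i/n = 21.0 × 0.0009952 / 0.32 = 0.06531 m/day = 23.85 m/yr.

24 m/yr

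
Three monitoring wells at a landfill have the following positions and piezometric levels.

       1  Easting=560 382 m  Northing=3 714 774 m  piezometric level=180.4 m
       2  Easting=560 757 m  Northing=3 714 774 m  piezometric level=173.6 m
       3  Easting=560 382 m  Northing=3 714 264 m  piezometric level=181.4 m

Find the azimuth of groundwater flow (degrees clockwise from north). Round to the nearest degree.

084°

∂h/∂x = (173.6 − 180.4) / (560757 − 560382) = -0.01813
∂h/∂y = (181.4 − 180.4) / (3714264 − 3714774) = -0.001961
Flow direction (−∇h) has components (+0.01813 E, +0.001961 N).
Azimuth = atan2(E, N) = atan2(+0.01813, +0.001961) = 83.8° ≈ 084°.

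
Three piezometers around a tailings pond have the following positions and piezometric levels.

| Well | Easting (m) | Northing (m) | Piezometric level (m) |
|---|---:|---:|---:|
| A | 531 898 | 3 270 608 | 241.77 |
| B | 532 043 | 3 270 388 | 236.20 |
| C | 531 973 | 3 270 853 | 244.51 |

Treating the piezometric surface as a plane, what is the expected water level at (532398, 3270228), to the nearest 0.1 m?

228.5 m

With h = a·x + b·y + c and A as origin, the differences give:
  145·a + (-220)·b = -5.57
  75·a + 245·b = +2.74
Eliminate b (×245 and ×(-220), subtract): 52025·a = -761.850 → a = ∂h/∂x = -0.01464
Back-substitute: b = ∂h/∂y = +0.01567.
h(532398, 3270228) = 241.77 + (-0.01464)·(500) + (+0.01567)·(-380) = 241.77 -7.322 -5.953 = 228.495 m.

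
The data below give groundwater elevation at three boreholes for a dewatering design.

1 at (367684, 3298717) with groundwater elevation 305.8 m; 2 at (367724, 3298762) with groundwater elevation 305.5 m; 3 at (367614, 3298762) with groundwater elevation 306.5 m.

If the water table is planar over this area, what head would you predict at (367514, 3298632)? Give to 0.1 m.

307.2 m

Taking 1 as reference: 2−1 = (40, 45, -0.3); 3−1 = (-70, 45, +0.7).
Solve a·Δx + b·Δy = Δh: det = 40·45 − (-70)·45 = 4950.
∂h/∂x = [(-0.3)·45 − (+0.7)·45] / 4950 = -0.009091
∂h/∂y = [40·(+0.7) − (-70)·(-0.3)] / 4950 = +0.001414
h(367514, 3298632) = 305.8 + (-0.009091)·(-170) + (+0.001414)·(-85) = 305.8 +1.545 -0.120 = 307.225 m.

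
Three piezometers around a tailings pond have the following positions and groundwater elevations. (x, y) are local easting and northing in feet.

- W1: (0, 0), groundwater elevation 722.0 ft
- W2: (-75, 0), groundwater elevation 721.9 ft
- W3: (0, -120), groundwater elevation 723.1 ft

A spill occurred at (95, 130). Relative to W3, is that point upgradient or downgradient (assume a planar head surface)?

∂h/∂x = (721.9 − 722.0) / (-75 − 0) = +0.001333
∂h/∂y = (723.1 − 722.0) / (-120 − 0) = -0.009167
Head at (95, 130) = 722.0 + (+0.001333)·(95) + (-0.009167)·(130) = 720.94 ft.
That is lower than the 723.1 ft at W3, so the point is downgradient.

downgradient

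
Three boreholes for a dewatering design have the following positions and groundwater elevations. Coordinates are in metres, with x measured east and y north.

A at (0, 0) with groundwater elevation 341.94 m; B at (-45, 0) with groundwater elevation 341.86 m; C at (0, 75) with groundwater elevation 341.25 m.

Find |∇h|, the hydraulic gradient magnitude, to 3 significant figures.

0.00937

∂h/∂x = (341.86 − 341.94) / (-45 − 0) = +0.001778
∂h/∂y = (341.25 − 341.94) / (75 − 0) = -0.009200
|∇h| = √(0.001778² + -0.009200²) = 0.00937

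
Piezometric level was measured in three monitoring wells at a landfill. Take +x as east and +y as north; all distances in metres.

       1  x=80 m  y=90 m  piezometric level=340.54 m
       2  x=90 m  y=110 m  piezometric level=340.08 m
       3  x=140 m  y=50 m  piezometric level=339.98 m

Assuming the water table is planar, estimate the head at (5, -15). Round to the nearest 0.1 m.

343.4 m

Differences from 1: to 2 (Δx, Δy, Δh) = (10, 20, -0.46); to 3 = (60, -40, -0.56).
Determinant of the coordinate differences = 10·(-40) − 60·20 = -1600.
∂h/∂x = [(-0.46)·(-40) − (-0.56)·20] / -1600 = -0.01850
∂h/∂y = [10·(-0.56) − 60·(-0.46)] / -1600 = -0.01375
h(5, -15) = 340.54 + (-0.01850)·(-75) + (-0.01375)·(-105) = 340.54 +1.388 +1.444 = 343.371 m.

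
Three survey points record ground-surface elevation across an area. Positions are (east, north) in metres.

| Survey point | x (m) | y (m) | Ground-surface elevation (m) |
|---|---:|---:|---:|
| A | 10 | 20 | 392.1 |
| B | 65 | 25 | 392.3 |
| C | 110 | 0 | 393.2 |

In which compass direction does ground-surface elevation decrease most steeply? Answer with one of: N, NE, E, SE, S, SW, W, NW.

Three-point gradient (reference A): Δ to B = (55, 5, +0.2), Δ to C = (100, -20, +1.1).
∂z/∂x = +0.005937, ∂z/∂y = -0.02531 (det = -1600).
Steepest decrease is along −∇f = (-0.005937 E, +0.02531 N) → north.

N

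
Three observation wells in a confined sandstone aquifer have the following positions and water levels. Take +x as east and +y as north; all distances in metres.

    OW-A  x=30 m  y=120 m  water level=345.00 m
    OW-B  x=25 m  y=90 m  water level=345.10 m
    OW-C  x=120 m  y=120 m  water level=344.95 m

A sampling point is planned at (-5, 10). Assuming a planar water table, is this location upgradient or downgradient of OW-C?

Taking OW-A as reference: OW-B−OW-A = (-5, -30, +0.10); OW-C−OW-A = (90, 0, -0.05).
Determinant of the coordinate differences = (-5)·0 − 90·(-30) = 2700.
∂h/∂x = [(+0.10)·0 − (-0.05)·(-30)] / 2700 = -0.0005556
∂h/∂y = [(-5)·(-0.05) − 90·(+0.10)] / 2700 = -0.003241
Head at (-5, 10) = 345.00 + (-0.0005556)·(-35) + (-0.003241)·(-110) = 345.38 m.
That is higher than the 344.95 m at OW-C, so the point is upgradient.

upgradient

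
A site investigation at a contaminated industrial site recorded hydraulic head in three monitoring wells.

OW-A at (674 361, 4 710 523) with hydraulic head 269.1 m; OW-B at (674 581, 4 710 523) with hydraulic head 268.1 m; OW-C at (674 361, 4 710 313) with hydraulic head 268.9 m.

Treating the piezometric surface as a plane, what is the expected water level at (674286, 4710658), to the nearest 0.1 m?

269.6 m

∂h/∂x = (268.1 − 269.1) / (674581 − 674361) = -0.004545
∂h/∂y = (268.9 − 269.1) / (4710313 − 4710523) = +0.0009524
h(674286, 4710658) = 269.1 + (-0.004545)·(-75) + (+0.0009524)·(135) = 269.1 +0.341 +0.129 = 269.569 m.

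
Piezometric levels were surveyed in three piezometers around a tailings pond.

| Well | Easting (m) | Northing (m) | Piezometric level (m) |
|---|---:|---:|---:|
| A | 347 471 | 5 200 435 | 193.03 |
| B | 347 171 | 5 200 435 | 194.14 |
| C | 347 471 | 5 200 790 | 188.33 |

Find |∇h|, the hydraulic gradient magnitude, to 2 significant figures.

0.014

∂h/∂x = (194.14 − 193.03) / (347171 − 347471) = -0.003700
∂h/∂y = (188.33 − 193.03) / (5200790 − 5200435) = -0.01324
|∇h| = √(-0.003700² + -0.01324²) = 0.01375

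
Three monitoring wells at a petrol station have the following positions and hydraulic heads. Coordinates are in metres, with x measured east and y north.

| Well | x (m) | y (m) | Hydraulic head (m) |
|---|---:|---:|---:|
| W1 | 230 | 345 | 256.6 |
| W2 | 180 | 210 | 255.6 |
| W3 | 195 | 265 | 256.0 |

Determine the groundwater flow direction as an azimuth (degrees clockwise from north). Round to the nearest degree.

With h = a·x + b·y + c and W1 as origin, the differences give:
  (-50)·a + (-135)·b = -1.0
  (-35)·a + (-80)·b = -0.6
Eliminate b (×(-80) and ×(-135), subtract): -725·a = -1.00 → a = ∂h/∂x = +0.001379
Back-substitute: b = ∂h/∂y = +0.006897.
Flow direction (−∇h) has components (-0.001379 E, -0.006897 N).
Azimuth = atan2(E, N) = atan2(-0.001379, -0.006897) = 191.3° ≈ 191°.

191°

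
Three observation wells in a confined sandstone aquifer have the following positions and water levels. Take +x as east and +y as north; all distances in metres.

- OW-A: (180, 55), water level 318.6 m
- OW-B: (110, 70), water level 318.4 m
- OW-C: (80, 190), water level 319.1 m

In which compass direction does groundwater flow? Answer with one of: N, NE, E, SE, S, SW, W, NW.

SW

Taking OW-A as reference: OW-B−OW-A = (-70, 15, -0.2); OW-C−OW-A = (-100, 135, +0.5).
Solve a·Δx + b·Δy = Δh: det = (-70)·135 − (-100)·15 = -7950.
∂h/∂x = [(-0.2)·135 − (+0.5)·15] / -7950 = +0.004340
∂h/∂y = [(-70)·(+0.5) − (-100)·(-0.2)] / -7950 = +0.006918
Flow = −∇h = (-0.004340 east, -0.006918 north), which points southwest.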